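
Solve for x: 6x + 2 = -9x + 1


Starting with: 6x + 2 = -9x + 1
Move all x terms to left: (6 + 9)x = 1 - 2
Simplify: 15x = -1
Divide both sides by 15: x = -1/15

x = -1/15


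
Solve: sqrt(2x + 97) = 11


Square both sides: 2x + 97 = 11^2 = 121
2x = 121 - 97 = 24
x = 12
Check: sqrt(2*12 + 97) = sqrt(121) = 11 ✓

x = 12


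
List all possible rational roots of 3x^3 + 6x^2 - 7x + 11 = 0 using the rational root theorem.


Rational root theorem: possible roots are ±p/q where:
  p divides the constant term (11): p ∈ {1, 11}
  q divides the leading coefficient (3): q ∈ {1, 3}

All possible rational roots: -11, -11/3, -1, -1/3, 1/3, 1, 11/3, 11

-11, -11/3, -1, -1/3, 1/3, 1, 11/3, 11


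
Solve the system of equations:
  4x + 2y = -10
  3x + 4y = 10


Using Cramer's rule:
Determinant D = (4)(4) - (3)(2) = 16 - 6 = 10
Dx = (-10)(4) - (10)(2) = -40 - 20 = -60
Dy = (4)(10) - (3)(-10) = 40 + 30 = 70
x = Dx/D = -60/10 = -6
y = Dy/D = 70/10 = 7

x = -6, y = 7


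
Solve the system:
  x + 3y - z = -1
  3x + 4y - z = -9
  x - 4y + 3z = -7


Using Cramer's rule. Expand each determinant along the first row.
D  = 1*[4*3 - (-1)*(-4)] - 3*[3*3 - (-1)*1] + (-1)*[3*(-4) - 4*1]
  = 1*(8) - 3*(10) + (-1)*(-16) = -6
Dx = (-1)*[4*3 - (-1)*(-4)] - 3*[(-9)*3 - (-1)*(-7)] + (-1)*[(-9)*(-4) - 4*(-7)]
  = (-1)*(8) - 3*(-34) + (-1)*(64) = 30
Dy = 1*[(-9)*3 - (-1)*(-7)] - (-1)*[3*3 - (-1)*1] + (-1)*[3*(-7) - (-9)*1]
  = 1*(-34) - (-1)*(10) + (-1)*(-12) = -12
Dz = 1*[4*(-7) - (-9)*(-4)] - 3*[3*(-7) - (-9)*1] + (-1)*[3*(-4) - 4*1]
  = 1*(-64) - 3*(-12) + (-1)*(-16) = -12
x = Dx/D = 30/-6 = -5, y = Dy/D = -12/-6 = 2, z = Dz/D = -12/-6 = 2
Check eq1: (1)(-5) + (3)(2) + (-1)(2) = -1 = -1 ✓
Check eq2: (3)(-5) + (4)(2) + (-1)(2) = -9 = -9 ✓
Check eq3: (1)(-5) + (-4)(2) + (3)(2) = -7 = -7 ✓

x = -5, y = 2, z = 2


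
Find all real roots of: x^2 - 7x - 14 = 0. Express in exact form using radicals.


Using the quadratic formula: x = (-b ± sqrt(b^2 - 4ac)) / (2a)
Here a = 1, b = -7, c = -14
Discriminant = b^2 - 4ac = (-7)^2 - 4(1)(-14) = 49 + 56 = 105
Since discriminant = 105 > 0, there are two real roots.
x = (7 ± sqrt(105)) / 2
Numerically: x ≈ 8.6235 or x ≈ -1.6235

x = (7 + sqrt(105)) / 2 or x = (7 - sqrt(105)) / 2


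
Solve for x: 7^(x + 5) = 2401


Express both sides with the same base.
2401 = 7^4
Since the bases match, equate exponents: x + 5 = 4
So x = 4 - (5) = -1

x = -1


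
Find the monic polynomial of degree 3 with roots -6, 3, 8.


A monic polynomial with roots -6, 3, 8 is:
p(x) = (x + 6)(x - 3)(x - 8)
After multiplying by (x + 6): x + 6
After multiplying by (x - 3): x^2 + 3x - 18
After multiplying by (x - 8): x^3 - 5x^2 - 42x + 144

x^3 - 5x^2 - 42x + 144


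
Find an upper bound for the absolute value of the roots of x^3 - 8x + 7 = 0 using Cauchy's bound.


Cauchy's bound: all roots r satisfy |r| <= 1 + max(|a_i/a_n|) for i = 0,...,n-1
where a_n is the leading coefficient.

Coefficients: [1, 0, -8, 7]
Leading coefficient a_n = 1
Ratios |a_i/a_n|: 0, 8, 7
Maximum ratio: 8
Cauchy's bound: |r| <= 1 + 8 = 9

Upper bound = 9


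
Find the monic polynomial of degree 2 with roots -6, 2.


A monic polynomial with roots -6, 2 is:
p(x) = (x + 6)(x - 2)
After multiplying by (x + 6): x + 6
After multiplying by (x - 2): x^2 + 4x - 12

x^2 + 4x - 12


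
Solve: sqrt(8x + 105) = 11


Square both sides: 8x + 105 = 11^2 = 121
8x = 121 - 105 = 16
x = 2
Check: sqrt(8*2 + 105) = sqrt(121) = 11 ✓

x = 2


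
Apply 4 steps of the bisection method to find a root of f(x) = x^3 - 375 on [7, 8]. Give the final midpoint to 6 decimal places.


f(x) = x^3 - 375
f(7) = -32 < 0
f(8) = 137 > 0

Step 1: midpoint = (7.000000 + 8.000000)/2 = 7.500000
  f(7.500000) = 46.875000
  f(mid) > 0, so root is in [7.000000, 7.500000]

Step 2: midpoint = (7.000000 + 7.500000)/2 = 7.250000
  f(7.250000) = 6.078125
  f(mid) > 0, so root is in [7.000000, 7.250000]

Step 3: midpoint = (7.000000 + 7.250000)/2 = 7.125000
  f(7.125000) = -13.294922
  f(mid) < 0, so root is in [7.125000, 7.250000]

Step 4: midpoint = (7.125000 + 7.250000)/2 = 7.187500
  f(7.187500) = -3.692627
  f(mid) < 0, so root is in [7.187500, 7.250000]

midpoint = 7.187500


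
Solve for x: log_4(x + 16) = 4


Convert to exponential form: x + 16 = 4^4 = 256
x = 256 - 16 = 240
Check: log_4(240 + 16) = log_4(256) = log_4(256) = 4 ✓

x = 240


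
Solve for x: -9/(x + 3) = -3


Multiply both sides by (x + 3): -9 = -3(x + 3)
Distribute: -9 = -3x - 9
-3x = -9 + 9 = 0
x = 0

x = 0


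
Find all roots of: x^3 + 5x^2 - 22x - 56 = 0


Let p(x) = x^3 + 5x^2 - 22x - 56. By the rational root theorem (leading coefficient 1), any rational root is an integer divisor of 56: try ±1, ±2, ... in turn.
Test x = 1: value = -72 ≠ 0.
Test x = -1: value = -30 ≠ 0.
Test x = 2: value = -72 ≠ 0.
Test x = -2: value = 0 ✓, so (x + 2) is a factor.
Synthetic division by (x + 2): bring down 1; 1(-2) + 5 = 3; 3(-2) - 22 = -28; (-28)(-2) - 56 = 0 → quotient x^2 + 3x - 28, remainder 0.
Solve the quadratic x^2 + 3x - 28 = 0: discriminant = 3^2 - 4(1)(-28) = 9 + 112 = 121.
sqrt(121) = 11, so x = (-3 ± 11)/2: x = 4 or x = -7.
Collecting all roots found:

x = -7, x = -2, x = 4


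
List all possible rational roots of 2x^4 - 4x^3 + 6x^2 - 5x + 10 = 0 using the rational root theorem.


Rational root theorem: possible roots are ±p/q where:
  p divides the constant term (10): p ∈ {1, 2, 5, 10}
  q divides the leading coefficient (2): q ∈ {1, 2}

All possible rational roots: -10, -5, -5/2, -2, -1, -1/2, 1/2, 1, 2, 5/2, 5, 10

-10, -5, -5/2, -2, -1, -1/2, 1/2, 1, 2, 5/2, 5, 10


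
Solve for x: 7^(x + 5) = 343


Express both sides with the same base.
343 = 7^3
Since the bases match, equate exponents: x + 5 = 3
So x = 3 - (5) = -2

x = -2


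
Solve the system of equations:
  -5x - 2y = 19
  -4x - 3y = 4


Using Cramer's rule:
Determinant D = (-5)(-3) - (-4)(-2) = 15 - 8 = 7
Dx = (19)(-3) - (4)(-2) = -57 + 8 = -49
Dy = (-5)(4) - (-4)(19) = -20 + 76 = 56
x = Dx/D = -49/7 = -7
y = Dy/D = 56/7 = 8

x = -7, y = 8


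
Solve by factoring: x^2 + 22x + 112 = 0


We need two numbers that multiply to 112 and add to 22.
Those numbers are 14 and 8 (since 14 * 8 = 112 and 14 + 8 = 22).
So x^2 + 22x + 112 = (x + 14)(x + 8) = 0
Setting each factor to zero: x = -14 or x = -8

x = -14, x = -8


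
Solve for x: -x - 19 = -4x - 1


Starting with: -x - 19 = -4x - 1
Move all x terms to left: (-1 + 4)x = -1 + 19
Simplify: 3x = 18
Divide both sides by 3: x = 6

x = 6


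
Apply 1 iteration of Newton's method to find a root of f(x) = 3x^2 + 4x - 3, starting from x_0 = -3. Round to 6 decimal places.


Newton's method: x_(n+1) = x_n - f(x_n)/f'(x_n)
f(x) = 3x^2 + 4x - 3
f'(x) = 6x + 4

Iteration 1:
  f(-3.000000) = 12.000000
  f'(-3.000000) = -14.000000
  x_1 = -3.000000 - (12.000000)/(-14.000000) = -2.142857

x_1 = -2.142857


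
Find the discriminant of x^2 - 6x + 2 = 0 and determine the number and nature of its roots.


For ax^2 + bx + c = 0, discriminant D = b^2 - 4ac
Here a = 1, b = -6, c = 2
D = (-6)^2 - 4(1)(2) = 36 - 8 = 28

D = 28 > 0 but not a perfect square
The equation has 2 distinct real irrational roots.

Discriminant = 28, 2 distinct real irrational roots


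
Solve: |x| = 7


An absolute value equation |expr| = 7 gives two cases:
Case 1: x = 7
  x = 7, so x = 7
Case 2: x = -7
  x = -7, so x = -7

x = -7, x = 7


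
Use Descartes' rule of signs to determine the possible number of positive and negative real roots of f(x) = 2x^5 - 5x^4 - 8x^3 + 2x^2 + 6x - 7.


Descartes' rule of signs:

For positive roots, count sign changes in f(x) = 2x^5 - 5x^4 - 8x^3 + 2x^2 + 6x - 7:
Signs of coefficients: +, -, -, +, +, -
Number of sign changes: 3
Possible positive real roots: 3, 1

For negative roots, examine f(-x) = -2x^5 - 5x^4 + 8x^3 + 2x^2 - 6x - 7:
Signs of coefficients: -, -, +, +, -, -
Number of sign changes: 2
Possible negative real roots: 2, 0

Positive roots: 3 or 1; Negative roots: 2 or 0


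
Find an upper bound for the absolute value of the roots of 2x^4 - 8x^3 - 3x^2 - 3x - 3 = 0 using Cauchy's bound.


Cauchy's bound: all roots r satisfy |r| <= 1 + max(|a_i/a_n|) for i = 0,...,n-1
where a_n is the leading coefficient.

Coefficients: [2, -8, -3, -3, -3]
Leading coefficient a_n = 2
Ratios |a_i/a_n|: 4, 3/2, 3/2, 3/2
Maximum ratio: 4
Cauchy's bound: |r| <= 1 + 4 = 5

Upper bound = 5


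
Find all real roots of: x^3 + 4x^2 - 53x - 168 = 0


Let p(x) = x^3 + 4x^2 - 53x - 168. By the rational root theorem (leading coefficient 1), any rational root is an integer divisor of 168: try ±1, ±2, ... in turn.
Test x = 1: value = -216 ≠ 0.
Test x = -1: value = -112 ≠ 0.
Test x = 2: value = -250 ≠ 0.
Test x = -2: value = -54 ≠ 0.
Test x = 3: value = -264 ≠ 0.
Test x = -3: value = 0 ✓, so (x + 3) is a factor.
Synthetic division by (x + 3): bring down 1; 1(-3) + 4 = 1; 1(-3) - 53 = -56; (-56)(-3) - 168 = 0 → quotient x^2 + x - 56, remainder 0.
Solve the quadratic x^2 + x - 56 = 0: discriminant = 1^2 - 4(1)(-56) = 1 + 224 = 225.
sqrt(225) = 15, so x = (-1 ± 15)/2: x = 7 or x = -8.

x = -8, x = -3, x = 7


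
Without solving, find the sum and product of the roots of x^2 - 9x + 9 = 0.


By Vieta's formulas for ax^2 + bx + c = 0:
  Sum of roots = -b/a
  Product of roots = c/a

Here a = 1, b = -9, c = 9
Sum = -(-9)/1 = 9
Product = 9/1 = 9

Sum = 9, Product = 9


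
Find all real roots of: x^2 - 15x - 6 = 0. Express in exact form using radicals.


Using the quadratic formula: x = (-b ± sqrt(b^2 - 4ac)) / (2a)
Here a = 1, b = -15, c = -6
Discriminant = b^2 - 4ac = (-15)^2 - 4(1)(-6) = 225 + 24 = 249
Since discriminant = 249 > 0, there are two real roots.
x = (15 ± sqrt(249)) / 2
Numerically: x ≈ 15.3899 or x ≈ -0.3899

x = (15 + sqrt(249)) / 2 or x = (15 - sqrt(249)) / 2


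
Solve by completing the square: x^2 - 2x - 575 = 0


Start: x^2 - 2x - 575 = 0
Move constant: x^2 - 2x = 575
Half of -2 is -1, squared is 1
Add 1 to both sides: x^2 - 2x + 1 = 576
(x - 1)^2 = 576
x - 1 = ±24
x = 1 + 24 = 25 or x = 1 - 24 = -23

x = -23, x = 25


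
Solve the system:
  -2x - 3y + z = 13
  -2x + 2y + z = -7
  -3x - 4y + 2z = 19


Using Cramer's rule. Expand each determinant along the first row.
D  = (-2)*[2*2 - 1*(-4)] - (-3)*[(-2)*2 - 1*(-3)] + 1*[(-2)*(-4) - 2*(-3)]
  = (-2)*(8) - (-3)*(-1) + 1*(14) = -5
Dx = 13*[2*2 - 1*(-4)] - (-3)*[(-7)*2 - 1*19] + 1*[(-7)*(-4) - 2*19]
  = 13*(8) - (-3)*(-33) + 1*(-10) = -5
Dy = (-2)*[(-7)*2 - 1*19] - 13*[(-2)*2 - 1*(-3)] + 1*[(-2)*19 - (-7)*(-3)]
  = (-2)*(-33) - 13*(-1) + 1*(-59) = 20
Dz = (-2)*[2*19 - (-7)*(-4)] - (-3)*[(-2)*19 - (-7)*(-3)] + 13*[(-2)*(-4) - 2*(-3)]
  = (-2)*(10) - (-3)*(-59) + 13*(14) = -15
x = Dx/D = -5/-5 = 1, y = Dy/D = 20/-5 = -4, z = Dz/D = -15/-5 = 3
Check eq1: (-2)(1) + (-3)(-4) + (1)(3) = 13 = 13 ✓
Check eq2: (-2)(1) + (2)(-4) + (1)(3) = -7 = -7 ✓
Check eq3: (-3)(1) + (-4)(-4) + (2)(3) = 19 = 19 ✓

x = 1, y = -4, z = 3


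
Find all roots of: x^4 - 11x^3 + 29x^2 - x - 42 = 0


Let p(x) = x^4 - 11x^3 + 29x^2 - x - 42. By the rational root theorem (leading coefficient 1), any rational root is an integer divisor of 42: try ±1, ±2, ... in turn.
Test x = 1: value = -24 ≠ 0.
Test x = -1: value = 0 ✓, so (x + 1) is a factor.
Synthetic division by (x + 1): bring down 1; 1(-1) - 11 = -12; (-12)(-1) + 29 = 41; 41(-1) - 1 = -42; (-42)(-1) - 42 = 0 → quotient x^3 - 12x^2 + 41x - 42, remainder 0.
Continue with the quotient x^3 - 12x^2 + 41x - 42 (candidates must divide 42; re-test x = -1 first in case it repeats).
Test x = -1: value = -96 ≠ 0.
Test x = 2: value = 0 ✓, so (x - 2) is a factor.
Synthetic division by (x - 2): bring down 1; 1(2) - 12 = -10; (-10)(2) + 41 = 21; 21(2) - 42 = 0 → quotient x^2 - 10x + 21, remainder 0.
Solve the quadratic x^2 - 10x + 21 = 0: discriminant = (-10)^2 - 4(1)(21) = 100 - 84 = 16.
sqrt(16) = 4, so x = (10 ± 4)/2: x = 7 or x = 3.
Collecting all roots found:

x = -1, x = 2, x = 3, x = 7


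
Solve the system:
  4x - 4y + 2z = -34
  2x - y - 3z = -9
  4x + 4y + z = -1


Using Cramer's rule. Expand each determinant along the first row.
D  = 4*[(-1)*1 - (-3)*4] - (-4)*[2*1 - (-3)*4] + 2*[2*4 - (-1)*4]
  = 4*(11) - (-4)*(14) + 2*(12) = 124
Dx = (-34)*[(-1)*1 - (-3)*4] - (-4)*[(-9)*1 - (-3)*(-1)] + 2*[(-9)*4 - (-1)*(-1)]
  = (-34)*(11) - (-4)*(-12) + 2*(-37) = -496
Dy = 4*[(-9)*1 - (-3)*(-1)] - (-34)*[2*1 - (-3)*4] + 2*[2*(-1) - (-9)*4]
  = 4*(-12) - (-34)*(14) + 2*(34) = 496
Dz = 4*[(-1)*(-1) - (-9)*4] - (-4)*[2*(-1) - (-9)*4] + (-34)*[2*4 - (-1)*4]
  = 4*(37) - (-4)*(34) + (-34)*(12) = -124
x = Dx/D = -496/124 = -4, y = Dy/D = 496/124 = 4, z = Dz/D = -124/124 = -1
Check eq1: (4)(-4) + (-4)(4) + (2)(-1) = -34 = -34 ✓
Check eq2: (2)(-4) + (-1)(4) + (-3)(-1) = -9 = -9 ✓
Check eq3: (4)(-4) + (4)(4) + (1)(-1) = -1 = -1 ✓

x = -4, y = 4, z = -1


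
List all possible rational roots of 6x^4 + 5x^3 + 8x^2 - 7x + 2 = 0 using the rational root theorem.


Rational root theorem: possible roots are ±p/q where:
  p divides the constant term (2): p ∈ {1, 2}
  q divides the leading coefficient (6): q ∈ {1, 2, 3, 6}

All possible rational roots: -2, -1, -2/3, -1/2, -1/3, -1/6, 1/6, 1/3, 1/2, 2/3, 1, 2

-2, -1, -2/3, -1/2, -1/3, -1/6, 1/6, 1/3, 1/2, 2/3, 1, 2


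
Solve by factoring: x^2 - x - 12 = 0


We need two numbers that multiply to -12 and add to -1.
Those numbers are -4 and 3 (since (-4) * 3 = -12 and (-4) + 3 = -1).
So x^2 - x - 12 = (x - 4)(x + 3) = 0
Setting each factor to zero: x = 4 or x = -3

x = -3, x = 4


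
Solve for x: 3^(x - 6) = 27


Express both sides with the same base.
27 = 3^3
Since the bases match, equate exponents: x - 6 = 3
So x = 3 - (-6) = 9

x = 9


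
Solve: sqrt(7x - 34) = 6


Square both sides: 7x - 34 = 6^2 = 36
7x = 36 + 34 = 70
x = 10
Check: sqrt(7*10 - 34) = sqrt(36) = 6 ✓

x = 10


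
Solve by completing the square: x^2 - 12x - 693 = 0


Start: x^2 - 12x - 693 = 0
Move constant: x^2 - 12x = 693
Half of -12 is -6, squared is 36
Add 36 to both sides: x^2 - 12x + 36 = 729
(x - 6)^2 = 729
x - 6 = ±27
x = 6 + 27 = 33 or x = 6 - 27 = -21

x = -21, x = 33


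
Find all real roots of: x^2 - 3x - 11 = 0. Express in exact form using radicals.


Using the quadratic formula: x = (-b ± sqrt(b^2 - 4ac)) / (2a)
Here a = 1, b = -3, c = -11
Discriminant = b^2 - 4ac = (-3)^2 - 4(1)(-11) = 9 + 44 = 53
Since discriminant = 53 > 0, there are two real roots.
x = (3 ± sqrt(53)) / 2
Numerically: x ≈ 5.1401 or x ≈ -2.1401

x = (3 + sqrt(53)) / 2 or x = (3 - sqrt(53)) / 2


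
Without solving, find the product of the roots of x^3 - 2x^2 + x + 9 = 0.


By Vieta's formulas for x^3 + bx^2 + cx + d = 0:
  r1 + r2 + r3 = -b/a = 2
  r1*r2 + r1*r3 + r2*r3 = c/a = 1
  r1*r2*r3 = -d/a = -9


Product = -9


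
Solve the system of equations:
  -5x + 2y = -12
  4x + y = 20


Using Cramer's rule:
Determinant D = (-5)(1) - (4)(2) = -5 - 8 = -13
Dx = (-12)(1) - (20)(2) = -12 - 40 = -52
Dy = (-5)(20) - (4)(-12) = -100 + 48 = -52
x = Dx/D = -52/-13 = 4
y = Dy/D = -52/-13 = 4

x = 4, y = 4


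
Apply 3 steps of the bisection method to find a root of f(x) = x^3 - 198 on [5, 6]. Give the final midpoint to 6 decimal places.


f(x) = x^3 - 198
f(5) = -73 < 0
f(6) = 18 > 0

Step 1: midpoint = (5.000000 + 6.000000)/2 = 5.500000
  f(5.500000) = -31.625000
  f(mid) < 0, so root is in [5.500000, 6.000000]

Step 2: midpoint = (5.500000 + 6.000000)/2 = 5.750000
  f(5.750000) = -7.890625
  f(mid) < 0, so root is in [5.750000, 6.000000]

Step 3: midpoint = (5.750000 + 6.000000)/2 = 5.875000
  f(5.875000) = 4.779297
  f(mid) > 0, so root is in [5.750000, 5.875000]

midpoint = 5.875000


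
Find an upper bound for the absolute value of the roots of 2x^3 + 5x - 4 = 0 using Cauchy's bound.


Cauchy's bound: all roots r satisfy |r| <= 1 + max(|a_i/a_n|) for i = 0,...,n-1
where a_n is the leading coefficient.

Coefficients: [2, 0, 5, -4]
Leading coefficient a_n = 2
Ratios |a_i/a_n|: 0, 5/2, 2
Maximum ratio: 5/2
Cauchy's bound: |r| <= 1 + 5/2 = 7/2

Upper bound = 7/2


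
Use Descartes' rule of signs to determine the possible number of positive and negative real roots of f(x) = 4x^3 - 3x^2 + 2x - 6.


Descartes' rule of signs:

For positive roots, count sign changes in f(x) = 4x^3 - 3x^2 + 2x - 6:
Signs of coefficients: +, -, +, -
Number of sign changes: 3
Possible positive real roots: 3, 1

For negative roots, examine f(-x) = -4x^3 - 3x^2 - 2x - 6:
Signs of coefficients: -, -, -, -
Number of sign changes: 0
Possible negative real roots: 0

Positive roots: 3 or 1; Negative roots: 0


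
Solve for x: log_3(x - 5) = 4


Convert to exponential form: x - 5 = 3^4 = 81
x = 81 + 5 = 86
Check: log_3(86 - 5) = log_3(81) = log_3(81) = 4 ✓

x = 86


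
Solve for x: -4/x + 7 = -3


Subtract 7 from both sides: -4/x = -10
Multiply both sides by x: -4 = -10 * x
Divide by -10: x = 2/5

x = 2/5


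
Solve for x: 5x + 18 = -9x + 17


Starting with: 5x + 18 = -9x + 17
Move all x terms to left: (5 + 9)x = 17 - 18
Simplify: 14x = -1
Divide both sides by 14: x = -1/14

x = -1/14


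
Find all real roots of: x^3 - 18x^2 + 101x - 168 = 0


Let p(x) = x^3 - 18x^2 + 101x - 168. By the rational root theorem (leading coefficient 1), any rational root is an integer divisor of 168: try ±1, ±2, ... in turn.
Test x = 1: value = -84 ≠ 0.
Test x = -1: value = -288 ≠ 0.
Test x = 2: value = -30 ≠ 0.
Test x = -2: value = -450 ≠ 0.
Test x = 3: value = 0 ✓, so (x - 3) is a factor.
Synthetic division by (x - 3): bring down 1; 1(3) - 18 = -15; (-15)(3) + 101 = 56; 56(3) - 168 = 0 → quotient x^2 - 15x + 56, remainder 0.
Solve the quadratic x^2 - 15x + 56 = 0: discriminant = (-15)^2 - 4(1)(56) = 225 - 224 = 1.
sqrt(1) = 1, so x = (15 ± 1)/2: x = 8 or x = 7.

x = 3, x = 7, x = 8


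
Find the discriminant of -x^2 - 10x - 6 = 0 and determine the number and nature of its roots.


For ax^2 + bx + c = 0, discriminant D = b^2 - 4ac
Here a = -1, b = -10, c = -6
D = (-10)^2 - 4(-1)(-6) = 100 - 24 = 76

D = 76 > 0 but not a perfect square
The equation has 2 distinct real irrational roots.

Discriminant = 76, 2 distinct real irrational roots


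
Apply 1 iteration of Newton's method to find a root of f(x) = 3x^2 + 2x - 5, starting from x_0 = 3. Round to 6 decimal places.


Newton's method: x_(n+1) = x_n - f(x_n)/f'(x_n)
f(x) = 3x^2 + 2x - 5
f'(x) = 6x + 2

Iteration 1:
  f(3.000000) = 28.000000
  f'(3.000000) = 20.000000
  x_1 = 3.000000 - (28.000000)/(20.000000) = 1.600000

x_1 = 1.600000


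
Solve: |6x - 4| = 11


An absolute value equation |expr| = 11 gives two cases:
Case 1: 6x - 4 = 11
  6x = 15, so x = 5/2
Case 2: 6x - 4 = -11
  6x = -7, so x = -7/6

x = -7/6, x = 5/2


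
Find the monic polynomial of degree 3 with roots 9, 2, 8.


A monic polynomial with roots 9, 2, 8 is:
p(x) = (x - 9)(x - 2)(x - 8)
After multiplying by (x - 9): x - 9
After multiplying by (x - 2): x^2 - 11x + 18
After multiplying by (x - 8): x^3 - 19x^2 + 106x - 144

x^3 - 19x^2 + 106x - 144


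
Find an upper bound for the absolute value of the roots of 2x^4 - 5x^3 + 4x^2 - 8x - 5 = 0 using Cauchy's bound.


Cauchy's bound: all roots r satisfy |r| <= 1 + max(|a_i/a_n|) for i = 0,...,n-1
where a_n is the leading coefficient.

Coefficients: [2, -5, 4, -8, -5]
Leading coefficient a_n = 2
Ratios |a_i/a_n|: 5/2, 2, 4, 5/2
Maximum ratio: 4
Cauchy's bound: |r| <= 1 + 4 = 5

Upper bound = 5


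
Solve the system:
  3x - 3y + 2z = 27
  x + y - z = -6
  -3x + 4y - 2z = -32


Using Cramer's rule. Expand each determinant along the first row.
D  = 3*[1*(-2) - (-1)*4] - (-3)*[1*(-2) - (-1)*(-3)] + 2*[1*4 - 1*(-3)]
  = 3*(2) - (-3)*(-5) + 2*(7) = 5
Dx = 27*[1*(-2) - (-1)*4] - (-3)*[(-6)*(-2) - (-1)*(-32)] + 2*[(-6)*4 - 1*(-32)]
  = 27*(2) - (-3)*(-20) + 2*(8) = 10
Dy = 3*[(-6)*(-2) - (-1)*(-32)] - 27*[1*(-2) - (-1)*(-3)] + 2*[1*(-32) - (-6)*(-3)]
  = 3*(-20) - 27*(-5) + 2*(-50) = -25
Dz = 3*[1*(-32) - (-6)*4] - (-3)*[1*(-32) - (-6)*(-3)] + 27*[1*4 - 1*(-3)]
  = 3*(-8) - (-3)*(-50) + 27*(7) = 15
x = Dx/D = 10/5 = 2, y = Dy/D = -25/5 = -5, z = Dz/D = 15/5 = 3
Check eq1: (3)(2) + (-3)(-5) + (2)(3) = 27 = 27 ✓
Check eq2: (1)(2) + (1)(-5) + (-1)(3) = -6 = -6 ✓
Check eq3: (-3)(2) + (4)(-5) + (-2)(3) = -32 = -32 ✓

x = 2, y = -5, z = 3


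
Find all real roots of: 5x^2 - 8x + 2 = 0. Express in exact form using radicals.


Using the quadratic formula: x = (-b ± sqrt(b^2 - 4ac)) / (2a)
Here a = 5, b = -8, c = 2
Discriminant = b^2 - 4ac = (-8)^2 - 4(5)(2) = 64 - 40 = 24
Since discriminant = 24 > 0, there are two real roots.
x = (8 ± 2*sqrt(6)) / 10
Simplifying: x = (4 ± sqrt(6)) / 5
Numerically: x ≈ 1.2899 or x ≈ 0.3101

x = (4 + sqrt(6)) / 5 or x = (4 - sqrt(6)) / 5


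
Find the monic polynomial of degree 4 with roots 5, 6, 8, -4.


A monic polynomial with roots 5, 6, 8, -4 is:
p(x) = (x - 5)(x - 6)(x - 8)(x + 4)
After multiplying by (x - 5): x - 5
After multiplying by (x - 6): x^2 - 11x + 30
After multiplying by (x - 8): x^3 - 19x^2 + 118x - 240
After multiplying by (x + 4): x^4 - 15x^3 + 42x^2 + 232x - 960

x^4 - 15x^3 + 42x^2 + 232x - 960


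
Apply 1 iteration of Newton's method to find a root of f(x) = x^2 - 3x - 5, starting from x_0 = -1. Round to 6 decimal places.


Newton's method: x_(n+1) = x_n - f(x_n)/f'(x_n)
f(x) = x^2 - 3x - 5
f'(x) = 2x - 3

Iteration 1:
  f(-1.000000) = -1.000000
  f'(-1.000000) = -5.000000
  x_1 = -1.000000 - (-1.000000)/(-5.000000) = -1.200000

x_1 = -1.200000


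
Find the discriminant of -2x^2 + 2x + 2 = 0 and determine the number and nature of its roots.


For ax^2 + bx + c = 0, discriminant D = b^2 - 4ac
Here a = -2, b = 2, c = 2
D = (2)^2 - 4(-2)(2) = 4 + 16 = 20

D = 20 > 0 but not a perfect square
The equation has 2 distinct real irrational roots.

Discriminant = 20, 2 distinct real irrational roots


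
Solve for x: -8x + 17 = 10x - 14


Starting with: -8x + 17 = 10x - 14
Move all x terms to left: (-8 - 10)x = -14 - 17
Simplify: -18x = -31
Divide both sides by -18: x = 31/18

x = 31/18


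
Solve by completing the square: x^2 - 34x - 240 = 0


Start: x^2 - 34x - 240 = 0
Move constant: x^2 - 34x = 240
Half of -34 is -17, squared is 289
Add 289 to both sides: x^2 - 34x + 289 = 529
(x - 17)^2 = 529
x - 17 = ±23
x = 17 + 23 = 40 or x = 17 - 23 = -6

x = -6, x = 40


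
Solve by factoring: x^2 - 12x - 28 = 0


We need two numbers that multiply to -28 and add to -12.
Those numbers are -14 and 2 (since (-14) * 2 = -28 and (-14) + 2 = -12).
So x^2 - 12x - 28 = (x - 14)(x + 2) = 0
Setting each factor to zero: x = 14 or x = -2

x = -2, x = 14


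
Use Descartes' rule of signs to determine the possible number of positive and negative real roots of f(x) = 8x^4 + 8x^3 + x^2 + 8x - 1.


Descartes' rule of signs:

For positive roots, count sign changes in f(x) = 8x^4 + 8x^3 + x^2 + 8x - 1:
Signs of coefficients: +, +, +, +, -
Number of sign changes: 1
Possible positive real roots: 1

For negative roots, examine f(-x) = 8x^4 - 8x^3 + x^2 - 8x - 1:
Signs of coefficients: +, -, +, -, -
Number of sign changes: 3
Possible negative real roots: 3, 1

Positive roots: 1; Negative roots: 3 or 1


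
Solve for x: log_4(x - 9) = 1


Convert to exponential form: x - 9 = 4^1 = 4
x = 4 + 9 = 13
Check: log_4(13 - 9) = log_4(4) = log_4(4) = 1 ✓

x = 13


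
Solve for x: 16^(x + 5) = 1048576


Express both sides with the same base.
1048576 = 16^5
Since the bases match, equate exponents: x + 5 = 5
So x = 5 - (5) = 0

x = 0


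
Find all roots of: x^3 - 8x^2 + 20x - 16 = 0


Let p(x) = x^3 - 8x^2 + 20x - 16. By the rational root theorem (leading coefficient 1), any rational root is an integer divisor of 16: try ±1, ±2, ... in turn.
Test x = 1: value = -3 ≠ 0.
Test x = -1: value = -45 ≠ 0.
Test x = 2: value = 0 ✓, so (x - 2) is a factor.
Synthetic division by (x - 2): bring down 1; 1(2) - 8 = -6; (-6)(2) + 20 = 8; 8(2) - 16 = 0 → quotient x^2 - 6x + 8, remainder 0.
Solve the quadratic x^2 - 6x + 8 = 0: discriminant = (-6)^2 - 4(1)(8) = 36 - 32 = 4.
sqrt(4) = 2, so x = (6 ± 2)/2: x = 4 or x = 2.
Collecting all roots found:

x = 2 (multiplicity 2), x = 4


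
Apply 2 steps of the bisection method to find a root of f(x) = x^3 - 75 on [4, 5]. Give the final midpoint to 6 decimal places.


f(x) = x^3 - 75
f(4) = -11 < 0
f(5) = 50 > 0

Step 1: midpoint = (4.000000 + 5.000000)/2 = 4.500000
  f(4.500000) = 16.125000
  f(mid) > 0, so root is in [4.000000, 4.500000]

Step 2: midpoint = (4.000000 + 4.500000)/2 = 4.250000
  f(4.250000) = 1.765625
  f(mid) > 0, so root is in [4.000000, 4.250000]

midpoint = 4.250000


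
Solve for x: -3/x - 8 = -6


Subtract -8 from both sides: -3/x = 2
Multiply both sides by x: -3 = 2 * x
Divide by 2: x = -3/2

x = -3/2


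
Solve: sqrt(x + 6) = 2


Square both sides: x + 6 = 2^2 = 4
x = 4 - 6 = -2
x = -2
Check: sqrt(1*(-2) + 6) = sqrt(4) = 2 ✓

x = -2


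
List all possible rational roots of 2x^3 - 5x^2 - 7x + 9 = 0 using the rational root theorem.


Rational root theorem: possible roots are ±p/q where:
  p divides the constant term (9): p ∈ {1, 3, 9}
  q divides the leading coefficient (2): q ∈ {1, 2}

All possible rational roots: -9, -9/2, -3, -3/2, -1, -1/2, 1/2, 1, 3/2, 3, 9/2, 9

-9, -9/2, -3, -3/2, -1, -1/2, 1/2, 1, 3/2, 3, 9/2, 9


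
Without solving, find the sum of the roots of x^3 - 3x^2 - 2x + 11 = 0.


By Vieta's formulas for x^3 + bx^2 + cx + d = 0:
  r1 + r2 + r3 = -b/a = 3
  r1*r2 + r1*r3 + r2*r3 = c/a = -2
  r1*r2*r3 = -d/a = -11


Sum = 3


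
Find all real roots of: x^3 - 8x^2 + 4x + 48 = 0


Let p(x) = x^3 - 8x^2 + 4x + 48. By the rational root theorem (leading coefficient 1), any rational root is an integer divisor of 48: try ±1, ±2, ... in turn.
Test x = 1: value = 45 ≠ 0.
Test x = -1: value = 35 ≠ 0.
Test x = 2: value = 32 ≠ 0.
Test x = -2: value = 0 ✓, so (x + 2) is a factor.
Synthetic division by (x + 2): bring down 1; 1(-2) - 8 = -10; (-10)(-2) + 4 = 24; 24(-2) + 48 = 0 → quotient x^2 - 10x + 24, remainder 0.
Solve the quadratic x^2 - 10x + 24 = 0: discriminant = (-10)^2 - 4(1)(24) = 100 - 96 = 4.
sqrt(4) = 2, so x = (10 ± 2)/2: x = 6 or x = 4.

x = -2, x = 4, x = 6


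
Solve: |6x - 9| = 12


An absolute value equation |expr| = 12 gives two cases:
Case 1: 6x - 9 = 12
  6x = 21, so x = 7/2
Case 2: 6x - 9 = -12
  6x = -3, so x = -1/2

x = -1/2, x = 7/2


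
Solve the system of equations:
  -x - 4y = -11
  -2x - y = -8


Using Cramer's rule:
Determinant D = (-1)(-1) - (-2)(-4) = 1 - 8 = -7
Dx = (-11)(-1) - (-8)(-4) = 11 - 32 = -21
Dy = (-1)(-8) - (-2)(-11) = 8 - 22 = -14
x = Dx/D = -21/-7 = 3
y = Dy/D = -14/-7 = 2

x = 3, y = 2


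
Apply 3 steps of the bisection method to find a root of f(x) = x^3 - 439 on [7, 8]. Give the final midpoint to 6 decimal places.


f(x) = x^3 - 439
f(7) = -96 < 0
f(8) = 73 > 0

Step 1: midpoint = (7.000000 + 8.000000)/2 = 7.500000
  f(7.500000) = -17.125000
  f(mid) < 0, so root is in [7.500000, 8.000000]

Step 2: midpoint = (7.500000 + 8.000000)/2 = 7.750000
  f(7.750000) = 26.484375
  f(mid) > 0, so root is in [7.500000, 7.750000]

Step 3: midpoint = (7.500000 + 7.750000)/2 = 7.625000
  f(7.625000) = 4.322266
  f(mid) > 0, so root is in [7.500000, 7.625000]

midpoint = 7.625000


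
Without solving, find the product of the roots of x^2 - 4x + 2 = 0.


By Vieta's formulas for ax^2 + bx + c = 0:
  Sum of roots = -b/a
  Product of roots = c/a

Here a = 1, b = -4, c = 2
Sum = -(-4)/1 = 4
Product = 2/1 = 2

Product = 2


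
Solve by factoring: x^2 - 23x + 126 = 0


We need two numbers that multiply to 126 and add to -23.
Those numbers are -14 and -9 (since (-14) * (-9) = 126 and (-14) + (-9) = -23).
So x^2 - 23x + 126 = (x - 14)(x - 9) = 0
Setting each factor to zero: x = 14 or x = 9

x = 9, x = 14


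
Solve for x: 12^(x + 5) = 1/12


Express both sides with the same base.
1/12 = 12^(-1)
Since the bases match, equate exponents: x + 5 = -1
So x = -1 - (5) = -6

x = -6


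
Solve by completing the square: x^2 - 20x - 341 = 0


Start: x^2 - 20x - 341 = 0
Move constant: x^2 - 20x = 341
Half of -20 is -10, squared is 100
Add 100 to both sides: x^2 - 20x + 100 = 441
(x - 10)^2 = 441
x - 10 = ±21
x = 10 + 21 = 31 or x = 10 - 21 = -11

x = -11, x = 31


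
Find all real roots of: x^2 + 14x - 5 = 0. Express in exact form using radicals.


Using the quadratic formula: x = (-b ± sqrt(b^2 - 4ac)) / (2a)
Here a = 1, b = 14, c = -5
Discriminant = b^2 - 4ac = 14^2 - 4(1)(-5) = 196 + 20 = 216
Since discriminant = 216 > 0, there are two real roots.
x = (-14 ± 6*sqrt(6)) / 2
Simplifying: x = -7 ± 3*sqrt(6)
Numerically: x ≈ 0.3485 or x ≈ -14.3485

x = -7 + 3*sqrt(6) or x = -7 - 3*sqrt(6)


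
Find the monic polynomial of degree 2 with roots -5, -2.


A monic polynomial with roots -5, -2 is:
p(x) = (x + 5)(x + 2)
After multiplying by (x + 5): x + 5
After multiplying by (x + 2): x^2 + 7x + 10

x^2 + 7x + 10


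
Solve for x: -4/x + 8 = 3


Subtract 8 from both sides: -4/x = -5
Multiply both sides by x: -4 = -5 * x
Divide by -5: x = 4/5

x = 4/5


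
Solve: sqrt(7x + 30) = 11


Square both sides: 7x + 30 = 11^2 = 121
7x = 121 - 30 = 91
x = 13
Check: sqrt(7*13 + 30) = sqrt(121) = 11 ✓

x = 13


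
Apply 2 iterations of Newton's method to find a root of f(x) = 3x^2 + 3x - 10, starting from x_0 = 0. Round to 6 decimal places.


Newton's method: x_(n+1) = x_n - f(x_n)/f'(x_n)
f(x) = 3x^2 + 3x - 10
f'(x) = 6x + 3

Iteration 1:
  f(0.000000) = -10.000000
  f'(0.000000) = 3.000000
  x_1 = 0.000000 - (-10.000000)/(3.000000) = 3.333333

Iteration 2:
  f(3.333333) = 33.333333
  f'(3.333333) = 23.000000
  x_2 = 3.333333 - (33.333333)/(23.000000) = 1.884058

x_2 = 1.884058


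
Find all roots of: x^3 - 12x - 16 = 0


Let p(x) = x^3 - 12x - 16. By the rational root theorem (leading coefficient 1), any rational root is an integer divisor of 16: try ±1, ±2, ... in turn.
Test x = 1: value = -27 ≠ 0.
Test x = -1: value = -5 ≠ 0.
Test x = 2: value = -32 ≠ 0.
Test x = -2: value = 0 ✓, so (x + 2) is a factor.
Synthetic division by (x + 2): bring down 1; 1(-2) + 0 = -2; (-2)(-2) - 12 = -8; (-8)(-2) - 16 = 0 → quotient x^2 - 2x - 8, remainder 0.
Solve the quadratic x^2 - 2x - 8 = 0: discriminant = (-2)^2 - 4(1)(-8) = 4 + 32 = 36.
sqrt(36) = 6, so x = (2 ± 6)/2: x = 4 or x = -2.
Collecting all roots found:

x = -2 (multiplicity 2), x = 4


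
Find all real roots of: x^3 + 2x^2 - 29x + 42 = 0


Let p(x) = x^3 + 2x^2 - 29x + 42. By the rational root theorem (leading coefficient 1), any rational root is an integer divisor of 42: try ±1, ±2, ... in turn.
Test x = 1: value = 16 ≠ 0.
Test x = -1: value = 72 ≠ 0.
Test x = 2: value = 0 ✓, so (x - 2) is a factor.
Synthetic division by (x - 2): bring down 1; 1(2) + 2 = 4; 4(2) - 29 = -21; (-21)(2) + 42 = 0 → quotient x^2 + 4x - 21, remainder 0.
Solve the quadratic x^2 + 4x - 21 = 0: discriminant = 4^2 - 4(1)(-21) = 16 + 84 = 100.
sqrt(100) = 10, so x = (-4 ± 10)/2: x = 3 or x = -7.

x = -7, x = 2, x = 3


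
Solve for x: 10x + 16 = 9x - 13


Starting with: 10x + 16 = 9x - 13
Move all x terms to left: (10 - 9)x = -13 - 16
Simplify: x = -29
Divide both sides by 1: x = -29

x = -29


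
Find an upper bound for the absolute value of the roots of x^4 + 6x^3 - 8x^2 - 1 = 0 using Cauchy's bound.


Cauchy's bound: all roots r satisfy |r| <= 1 + max(|a_i/a_n|) for i = 0,...,n-1
where a_n is the leading coefficient.

Coefficients: [1, 6, -8, 0, -1]
Leading coefficient a_n = 1
Ratios |a_i/a_n|: 6, 8, 0, 1
Maximum ratio: 8
Cauchy's bound: |r| <= 1 + 8 = 9

Upper bound = 9


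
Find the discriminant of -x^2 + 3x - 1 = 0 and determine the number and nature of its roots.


For ax^2 + bx + c = 0, discriminant D = b^2 - 4ac
Here a = -1, b = 3, c = -1
D = (3)^2 - 4(-1)(-1) = 9 - 4 = 5

D = 5 > 0 but not a perfect square
The equation has 2 distinct real irrational roots.

Discriminant = 5, 2 distinct real irrational roots


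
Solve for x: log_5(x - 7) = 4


Convert to exponential form: x - 7 = 5^4 = 625
x = 625 + 7 = 632
Check: log_5(632 - 7) = log_5(625) = log_5(625) = 4 ✓

x = 632


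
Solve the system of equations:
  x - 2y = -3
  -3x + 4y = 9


Using Cramer's rule:
Determinant D = (1)(4) - (-3)(-2) = 4 - 6 = -2
Dx = (-3)(4) - (9)(-2) = -12 + 18 = 6
Dy = (1)(9) - (-3)(-3) = 9 - 9 = 0
x = Dx/D = 6/-2 = -3
y = Dy/D = 0/-2 = 0

x = -3, y = 0


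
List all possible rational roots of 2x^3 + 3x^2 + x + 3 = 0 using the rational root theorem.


Rational root theorem: possible roots are ±p/q where:
  p divides the constant term (3): p ∈ {1, 3}
  q divides the leading coefficient (2): q ∈ {1, 2}

All possible rational roots: -3, -3/2, -1, -1/2, 1/2, 1, 3/2, 3

-3, -3/2, -1, -1/2, 1/2, 1, 3/2, 3


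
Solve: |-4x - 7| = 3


An absolute value equation |expr| = 3 gives two cases:
Case 1: -4x - 7 = 3
  -4x = 10, so x = -5/2
Case 2: -4x - 7 = -3
  -4x = 4, so x = -1

x = -5/2, x = -1


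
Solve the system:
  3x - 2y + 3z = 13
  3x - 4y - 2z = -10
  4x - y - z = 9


Using Cramer's rule. Expand each determinant along the first row.
D  = 3*[(-4)*(-1) - (-2)*(-1)] - (-2)*[3*(-1) - (-2)*4] + 3*[3*(-1) - (-4)*4]
  = 3*(2) - (-2)*(5) + 3*(13) = 55
Dx = 13*[(-4)*(-1) - (-2)*(-1)] - (-2)*[(-10)*(-1) - (-2)*9] + 3*[(-10)*(-1) - (-4)*9]
  = 13*(2) - (-2)*(28) + 3*(46) = 220
Dy = 3*[(-10)*(-1) - (-2)*9] - 13*[3*(-1) - (-2)*4] + 3*[3*9 - (-10)*4]
  = 3*(28) - 13*(5) + 3*(67) = 220
Dz = 3*[(-4)*9 - (-10)*(-1)] - (-2)*[3*9 - (-10)*4] + 13*[3*(-1) - (-4)*4]
  = 3*(-46) - (-2)*(67) + 13*(13) = 165
x = Dx/D = 220/55 = 4, y = Dy/D = 220/55 = 4, z = Dz/D = 165/55 = 3
Check eq1: (3)(4) + (-2)(4) + (3)(3) = 13 = 13 ✓
Check eq2: (3)(4) + (-4)(4) + (-2)(3) = -10 = -10 ✓
Check eq3: (4)(4) + (-1)(4) + (-1)(3) = 9 = 9 ✓

x = 4, y = 4, z = 3


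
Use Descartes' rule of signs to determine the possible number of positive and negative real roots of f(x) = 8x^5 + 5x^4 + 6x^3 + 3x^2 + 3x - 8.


Descartes' rule of signs:

For positive roots, count sign changes in f(x) = 8x^5 + 5x^4 + 6x^3 + 3x^2 + 3x - 8:
Signs of coefficients: +, +, +, +, +, -
Number of sign changes: 1
Possible positive real roots: 1

For negative roots, examine f(-x) = -8x^5 + 5x^4 - 6x^3 + 3x^2 - 3x - 8:
Signs of coefficients: -, +, -, +, -, -
Number of sign changes: 4
Possible negative real roots: 4, 2, 0

Positive roots: 1; Negative roots: 4 or 2 or 0


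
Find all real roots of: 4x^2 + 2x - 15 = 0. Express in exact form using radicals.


Using the quadratic formula: x = (-b ± sqrt(b^2 - 4ac)) / (2a)
Here a = 4, b = 2, c = -15
Discriminant = b^2 - 4ac = 2^2 - 4(4)(-15) = 4 + 240 = 244
Since discriminant = 244 > 0, there are two real roots.
x = (-2 ± 2*sqrt(61)) / 8
Simplifying: x = (-1 ± sqrt(61)) / 4
Numerically: x ≈ 1.7026 or x ≈ -2.2026

x = (-1 + sqrt(61)) / 4 or x = (-1 - sqrt(61)) / 4


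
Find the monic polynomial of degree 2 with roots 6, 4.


A monic polynomial with roots 6, 4 is:
p(x) = (x - 6)(x - 4)
After multiplying by (x - 6): x - 6
After multiplying by (x - 4): x^2 - 10x + 24

x^2 - 10x + 24


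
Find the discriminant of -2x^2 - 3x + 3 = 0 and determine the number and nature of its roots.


For ax^2 + bx + c = 0, discriminant D = b^2 - 4ac
Here a = -2, b = -3, c = 3
D = (-3)^2 - 4(-2)(3) = 9 + 24 = 33

D = 33 > 0 but not a perfect square
The equation has 2 distinct real irrational roots.

Discriminant = 33, 2 distinct real irrational roots


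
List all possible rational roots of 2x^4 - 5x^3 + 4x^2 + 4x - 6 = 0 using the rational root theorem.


Rational root theorem: possible roots are ±p/q where:
  p divides the constant term (-6): p ∈ {1, 2, 3, 6}
  q divides the leading coefficient (2): q ∈ {1, 2}

All possible rational roots: -6, -3, -2, -3/2, -1, -1/2, 1/2, 1, 3/2, 2, 3, 6

-6, -3, -2, -3/2, -1, -1/2, 1/2, 1, 3/2, 2, 3, 6


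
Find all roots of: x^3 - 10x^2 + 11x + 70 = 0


Let p(x) = x^3 - 10x^2 + 11x + 70. By the rational root theorem (leading coefficient 1), any rational root is an integer divisor of 70: try ±1, ±2, ... in turn.
Test x = 1: value = 72 ≠ 0.
Test x = -1: value = 48 ≠ 0.
Test x = 2: value = 60 ≠ 0.
Test x = -2: value = 0 ✓, so (x + 2) is a factor.
Synthetic division by (x + 2): bring down 1; 1(-2) - 10 = -12; (-12)(-2) + 11 = 35; 35(-2) + 70 = 0 → quotient x^2 - 12x + 35, remainder 0.
Solve the quadratic x^2 - 12x + 35 = 0: discriminant = (-12)^2 - 4(1)(35) = 144 - 140 = 4.
sqrt(4) = 2, so x = (12 ± 2)/2: x = 7 or x = 5.
Collecting all roots found:

x = -2, x = 5, x = 7


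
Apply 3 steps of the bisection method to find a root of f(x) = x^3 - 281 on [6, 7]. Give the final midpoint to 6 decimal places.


f(x) = x^3 - 281
f(6) = -65 < 0
f(7) = 62 > 0

Step 1: midpoint = (6.000000 + 7.000000)/2 = 6.500000
  f(6.500000) = -6.375000
  f(mid) < 0, so root is in [6.500000, 7.000000]

Step 2: midpoint = (6.500000 + 7.000000)/2 = 6.750000
  f(6.750000) = 26.546875
  f(mid) > 0, so root is in [6.500000, 6.750000]

Step 3: midpoint = (6.500000 + 6.750000)/2 = 6.625000
  f(6.625000) = 9.775391
  f(mid) > 0, so root is in [6.500000, 6.625000]

midpoint = 6.625000


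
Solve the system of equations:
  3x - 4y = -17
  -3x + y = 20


Using Cramer's rule:
Determinant D = (3)(1) - (-3)(-4) = 3 - 12 = -9
Dx = (-17)(1) - (20)(-4) = -17 + 80 = 63
Dy = (3)(20) - (-3)(-17) = 60 - 51 = 9
x = Dx/D = 63/-9 = -7
y = Dy/D = 9/-9 = -1

x = -7, y = -1


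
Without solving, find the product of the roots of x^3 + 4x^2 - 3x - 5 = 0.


By Vieta's formulas for x^3 + bx^2 + cx + d = 0:
  r1 + r2 + r3 = -b/a = -4
  r1*r2 + r1*r3 + r2*r3 = c/a = -3
  r1*r2*r3 = -d/a = 5


Product = 5


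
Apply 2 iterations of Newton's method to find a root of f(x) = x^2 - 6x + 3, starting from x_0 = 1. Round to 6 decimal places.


Newton's method: x_(n+1) = x_n - f(x_n)/f'(x_n)
f(x) = x^2 - 6x + 3
f'(x) = 2x - 6

Iteration 1:
  f(1.000000) = -2.000000
  f'(1.000000) = -4.000000
  x_1 = 1.000000 - (-2.000000)/(-4.000000) = 0.500000

Iteration 2:
  f(0.500000) = 0.250000
  f'(0.500000) = -5.000000
  x_2 = 0.500000 - (0.250000)/(-5.000000) = 0.550000

x_2 = 0.550000


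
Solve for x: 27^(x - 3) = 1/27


Express both sides with the same base.
1/27 = 27^(-1)
Since the bases match, equate exponents: x - 3 = -1
So x = -1 - (-3) = 2

x = 2


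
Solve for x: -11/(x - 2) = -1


Multiply both sides by (x - 2): -11 = -1(x - 2)
Distribute: -11 = -x + 2
-x = -11 - 2 = -13
x = 13

x = 13


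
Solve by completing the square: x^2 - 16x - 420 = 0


Start: x^2 - 16x - 420 = 0
Move constant: x^2 - 16x = 420
Half of -16 is -8, squared is 64
Add 64 to both sides: x^2 - 16x + 64 = 484
(x - 8)^2 = 484
x - 8 = ±22
x = 8 + 22 = 30 or x = 8 - 22 = -14

x = -14, x = 30


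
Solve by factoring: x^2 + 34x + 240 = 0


We need two numbers that multiply to 240 and add to 34.
Those numbers are 10 and 24 (since 10 * 24 = 240 and 10 + 24 = 34).
So x^2 + 34x + 240 = (x + 10)(x + 24) = 0
Setting each factor to zero: x = -10 or x = -24

x = -24, x = -10


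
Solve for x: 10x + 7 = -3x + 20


Starting with: 10x + 7 = -3x + 20
Move all x terms to left: (10 + 3)x = 20 - 7
Simplify: 13x = 13
Divide both sides by 13: x = 1

x = 1


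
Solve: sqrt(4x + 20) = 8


Square both sides: 4x + 20 = 8^2 = 64
4x = 64 - 20 = 44
x = 11
Check: sqrt(4*11 + 20) = sqrt(64) = 8 ✓

x = 11


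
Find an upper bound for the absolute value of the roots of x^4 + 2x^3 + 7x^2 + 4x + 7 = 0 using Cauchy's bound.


Cauchy's bound: all roots r satisfy |r| <= 1 + max(|a_i/a_n|) for i = 0,...,n-1
where a_n is the leading coefficient.

Coefficients: [1, 2, 7, 4, 7]
Leading coefficient a_n = 1
Ratios |a_i/a_n|: 2, 7, 4, 7
Maximum ratio: 7
Cauchy's bound: |r| <= 1 + 7 = 8

Upper bound = 8


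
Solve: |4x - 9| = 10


An absolute value equation |expr| = 10 gives two cases:
Case 1: 4x - 9 = 10
  4x = 19, so x = 19/4
Case 2: 4x - 9 = -10
  4x = -1, so x = -1/4

x = -1/4, x = 19/4


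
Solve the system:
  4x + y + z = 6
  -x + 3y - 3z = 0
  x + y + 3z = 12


Using Cramer's rule. Expand each determinant along the first row.
D  = 4*[3*3 - (-3)*1] - 1*[(-1)*3 - (-3)*1] + 1*[(-1)*1 - 3*1]
  = 4*(12) - 1*(0) + 1*(-4) = 44
Dx = 6*[3*3 - (-3)*1] - 1*[0*3 - (-3)*12] + 1*[0*1 - 3*12]
  = 6*(12) - 1*(36) + 1*(-36) = 0
Dy = 4*[0*3 - (-3)*12] - 6*[(-1)*3 - (-3)*1] + 1*[(-1)*12 - 0*1]
  = 4*(36) - 6*(0) + 1*(-12) = 132
Dz = 4*[3*12 - 0*1] - 1*[(-1)*12 - 0*1] + 6*[(-1)*1 - 3*1]
  = 4*(36) - 1*(-12) + 6*(-4) = 132
x = Dx/D = 0/44 = 0, y = Dy/D = 132/44 = 3, z = Dz/D = 132/44 = 3
Check eq1: (4)(0) + (1)(3) + (1)(3) = 6 = 6 ✓
Check eq2: (-1)(0) + (3)(3) + (-3)(3) = 0 = 0 ✓
Check eq3: (1)(0) + (1)(3) + (3)(3) = 12 = 12 ✓

x = 0, y = 3, z = 3
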